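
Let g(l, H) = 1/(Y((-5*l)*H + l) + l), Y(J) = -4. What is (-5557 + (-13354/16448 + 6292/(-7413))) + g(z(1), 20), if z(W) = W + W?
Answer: -338911517449/60964512 ≈ -5559.2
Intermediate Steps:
z(W) = 2*W
g(l, H) = 1/(-4 + l)
(-5557 + (-13354/16448 + 6292/(-7413))) + g(z(1), 20) = (-5557 + (-13354/16448 + 6292/(-7413))) + 1/(-4 + 2*1) = (-5557 + (-13354*1/16448 + 6292*(-1/7413))) + 1/(-4 + 2) = (-5557 + (-6677/8224 - 6292/7413)) + 1/(-2) = (-5557 - 101242009/60964512) - ½ = -338881035193/60964512 - ½ = -338911517449/60964512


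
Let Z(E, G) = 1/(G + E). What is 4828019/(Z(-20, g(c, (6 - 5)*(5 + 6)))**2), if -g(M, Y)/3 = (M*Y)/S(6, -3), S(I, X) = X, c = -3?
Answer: 13561905371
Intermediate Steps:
g(M, Y) = M*Y (g(M, Y) = -3*M*Y/(-3) = -3*M*Y*(-1)/3 = -(-1)*M*Y = M*Y)
Z(E, G) = 1/(E + G)
4828019/(Z(-20, g(c, (6 - 5)*(5 + 6)))**2) = 4828019/((1/(-20 - 3*(6 - 5)*(5 + 6)))**2) = 4828019/((1/(-20 - 3*11))**2) = 4828019/((1/(-20 - 33))**2) = 4828019/((1/(-53))**2) = 4828019/((-1/53)**2) = 4828019/(1/2809) = 4828019*2809 = 13561905371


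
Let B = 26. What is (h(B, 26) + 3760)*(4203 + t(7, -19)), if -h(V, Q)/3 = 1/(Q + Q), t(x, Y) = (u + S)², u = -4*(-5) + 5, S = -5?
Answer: 899964751/52 ≈ 1.7307e+7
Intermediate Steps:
u = 25 (u = 20 + 5 = 25)
t(x, Y) = 400 (t(x, Y) = (25 - 5)² = 20² = 400)
h(V, Q) = -3/(2*Q) (h(V, Q) = -3/(Q + Q) = -3*1/(2*Q) = -3/(2*Q))
(h(B, 26) + 3760)*(4203 + t(7, -19)) = (-3/2/26 + 3760)*(4203 + 400) = (-3/2*1/26 + 3760)*4603 = (-3/52 + 3760)*4603 = (195517/52)*4603 = 899964751/52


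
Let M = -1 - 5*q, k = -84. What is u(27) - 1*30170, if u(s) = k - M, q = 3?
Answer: -30238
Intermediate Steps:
M = -16 (M = -1 - 5*3 = -1 - 15 = -16)
u(s) = -68 (u(s) = -84 - 1*(-16) = -84 + 16 = -68)
u(27) - 1*30170 = -68 - 1*30170 = -68 - 30170 = -30238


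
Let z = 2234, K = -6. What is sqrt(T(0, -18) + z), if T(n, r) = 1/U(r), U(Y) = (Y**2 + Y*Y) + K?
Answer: sqrt(920775018)/642 ≈ 47.265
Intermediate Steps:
U(Y) = -6 + 2*Y**2 (U(Y) = (Y**2 + Y*Y) - 6 = (Y**2 + Y**2) - 6 = 2*Y**2 - 6 = -6 + 2*Y**2)
T(n, r) = 1/(-6 + 2*r**2)
sqrt(T(0, -18) + z) = sqrt(1/(2*(-3 + (-18)**2)) + 2234) = sqrt(1/(2*(-3 + 324)) + 2234) = sqrt((1/2)/321 + 2234) = sqrt((1/2)*(1/321) + 2234) = sqrt(1/642 + 2234) = sqrt(1434229/642) = sqrt(920775018)/642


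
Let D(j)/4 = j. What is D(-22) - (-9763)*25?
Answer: 243987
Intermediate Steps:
D(j) = 4*j
D(-22) - (-9763)*25 = 4*(-22) - (-9763)*25 = -88 - 1*(-244075) = -88 + 244075 = 243987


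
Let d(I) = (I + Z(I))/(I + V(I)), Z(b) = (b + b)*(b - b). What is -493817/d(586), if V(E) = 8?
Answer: -146663649/293 ≈ -5.0056e+5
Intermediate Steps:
Z(b) = 0 (Z(b) = (2*b)*0 = 0)
d(I) = I/(8 + I) (d(I) = (I + 0)/(I + 8) = I/(8 + I))
-493817/d(586) = -493817/(586/(8 + 586)) = -493817/(586/594) = -493817/(586*(1/594)) = -493817/293/297 = -493817*297/293 = -146663649/293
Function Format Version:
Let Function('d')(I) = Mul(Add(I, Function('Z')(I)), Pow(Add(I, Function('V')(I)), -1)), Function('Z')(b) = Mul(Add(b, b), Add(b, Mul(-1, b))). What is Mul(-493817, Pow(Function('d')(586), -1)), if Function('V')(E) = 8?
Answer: Rational(-146663649, 293) ≈ -5.0056e+5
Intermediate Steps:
Function('Z')(b) = 0 (Function('Z')(b) = Mul(Mul(2, b), 0) = 0)
Function('d')(I) = Mul(I, Pow(Add(8, I), -1)) (Function('d')(I) = Mul(Add(I, 0), Pow(Add(I, 8), -1)) = Mul(I, Pow(Add(8, I), -1)))
Mul(-493817, Pow(Function('d')(586), -1)) = Mul(-493817, Pow(Mul(586, Pow(Add(8, 586), -1)), -1)) = Mul(-493817, Pow(Mul(586, Pow(594, -1)), -1)) = Mul(-493817, Pow(Mul(586, Rational(1, 594)), -1)) = Mul(-493817, Pow(Rational(293, 297), -1)) = Mul(-493817, Rational(297, 293)) = Rational(-146663649, 293)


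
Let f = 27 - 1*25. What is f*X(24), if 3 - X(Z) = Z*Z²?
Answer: -27642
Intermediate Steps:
X(Z) = 3 - Z³ (X(Z) = 3 - Z*Z² = 3 - Z³)
f = 2 (f = 27 - 25 = 2)
f*X(24) = 2*(3 - 1*24³) = 2*(3 - 1*13824) = 2*(3 - 13824) = 2*(-13821) = -27642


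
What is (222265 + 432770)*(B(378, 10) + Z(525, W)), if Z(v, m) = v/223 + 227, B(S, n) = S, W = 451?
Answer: 88717940400/223 ≈ 3.9784e+8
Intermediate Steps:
Z(v, m) = 227 + v/223 (Z(v, m) = v/223 + 227 = 227 + v/223)
(222265 + 432770)*(B(378, 10) + Z(525, W)) = (222265 + 432770)*(378 + (227 + (1/223)*525)) = 655035*(378 + (227 + 525/223)) = 655035*(378 + 51146/223) = 655035*(135440/223) = 88717940400/223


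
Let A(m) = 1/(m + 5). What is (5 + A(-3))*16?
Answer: 88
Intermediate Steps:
A(m) = 1/(5 + m)
(5 + A(-3))*16 = (5 + 1/(5 - 3))*16 = (5 + 1/2)*16 = (5 + ½)*16 = (11/2)*16 = 88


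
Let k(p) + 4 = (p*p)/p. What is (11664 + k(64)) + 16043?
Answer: 27767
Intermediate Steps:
k(p) = -4 + p (k(p) = -4 + (p*p)/p = -4 + p**2/p = -4 + p)
(11664 + k(64)) + 16043 = (11664 + (-4 + 64)) + 16043 = (11664 + 60) + 16043 = 11724 + 16043 = 27767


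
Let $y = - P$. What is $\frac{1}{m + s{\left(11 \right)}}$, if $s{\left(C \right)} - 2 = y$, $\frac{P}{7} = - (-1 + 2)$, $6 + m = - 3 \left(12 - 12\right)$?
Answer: $\frac{1}{3} \approx 0.33333$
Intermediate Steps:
$m = -6$ ($m = -6 - 3 \left(12 - 12\right) = -6 - 0 = -6 + 0 = -6$)
$P = -7$ ($P = 7 \left(- (-1 + 2)\right) = 7 \left(\left(-1\right) 1\right) = 7 \left(-1\right) = -7$)
$y = 7$ ($y = \left(-1\right) \left(-7\right) = 7$)
$s{\left(C \right)} = 9$ ($s{\left(C \right)} = 2 + 7 = 9$)
$\frac{1}{m + s{\left(11 \right)}} = \frac{1}{-6 + 9} = \frac{1}{3}$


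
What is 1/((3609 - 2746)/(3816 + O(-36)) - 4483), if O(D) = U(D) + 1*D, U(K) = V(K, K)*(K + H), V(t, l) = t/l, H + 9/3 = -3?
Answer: -3738/16756591 ≈ -0.00022308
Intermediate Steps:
H = -6 (H = -3 - 3 = -6)
U(K) = -6 + K (U(K) = (K/K)*(K - 6) = 1*(-6 + K) = -6 + K)
O(D) = -6 + 2*D (O(D) = (-6 + D) + 1*D = (-6 + D) + D = -6 + 2*D)
1/((3609 - 2746)/(3816 + O(-36)) - 4483) = 1/((3609 - 2746)/(3816 + (-6 + 2*(-36))) - 4483) = 1/(863/(3816 + (-6 - 72)) - 4483) = 1/(863/(3816 - 78) - 4483) = 1/(863/3738 - 4483) = 1/(-16756591/3738) = -3738/16756591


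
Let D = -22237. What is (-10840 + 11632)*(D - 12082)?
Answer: -27180648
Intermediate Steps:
(-10840 + 11632)*(D - 12082) = (-10840 + 11632)*(-22237 - 12082) = 792*(-34319) = -27180648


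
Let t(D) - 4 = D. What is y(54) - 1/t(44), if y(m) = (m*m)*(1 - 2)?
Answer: -139969/48 ≈ -2916.0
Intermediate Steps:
t(D) = 4 + D
y(m) = -m² (y(m) = m²*(-1) = -m²)
y(54) - 1/t(44) = -1*54² - 1/(4 + 44) = -1*2916 - 1/48 = -2916 - 1*1/48 = -2916 - 1/48 = -139969/48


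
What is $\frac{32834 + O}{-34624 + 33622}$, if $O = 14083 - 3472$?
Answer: $- \frac{43445}{1002} \approx -43.358$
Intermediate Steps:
$O = 10611$ ($O = 14083 - 3472 = 10611$)
$\frac{32834 + O}{-34624 + 33622} = \frac{32834 + 10611}{-34624 + 33622} = \frac{43445}{-1002} = 43445 \left(- \frac{1}{1002}\right) = - \frac{43445}{1002}$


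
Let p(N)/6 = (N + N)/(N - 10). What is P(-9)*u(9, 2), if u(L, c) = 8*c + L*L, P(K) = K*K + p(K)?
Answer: 159759/19 ≈ 8408.4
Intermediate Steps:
p(N) = 12*N/(-10 + N) (p(N) = 6*((N + N)/(N - 10)) = 6*((2*N)/(-10 + N)) = 6*(2*N/(-10 + N)) = 12*N/(-10 + N))
P(K) = K² + 12*K/(-10 + K) (P(K) = K*K + 12*K/(-10 + K) = K² + 12*K/(-10 + K))
u(L, c) = L² + 8*c (u(L, c) = 8*c + L² = L² + 8*c)
P(-9)*u(9, 2) = (-9*(12 - 9*(-10 - 9))/(-10 - 9))*(9² + 8*2) = (-9*(12 - 9*(-19))/(-19))*(81 + 16) = -9*(-1/19)*(12 + 171)*97 = -9*(-1/19)*183*97 = (1647/19)*97 = 159759/19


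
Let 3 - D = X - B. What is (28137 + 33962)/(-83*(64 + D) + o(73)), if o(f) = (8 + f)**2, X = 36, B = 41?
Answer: 62099/585 ≈ 106.15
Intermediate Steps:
D = 8 (D = 3 - (36 - 1*41) = 3 - (36 - 41) = 3 - 1*(-5) = 3 + 5 = 8)
(28137 + 33962)/(-83*(64 + D) + o(73)) = (28137 + 33962)/(-83*(64 + 8) + (8 + 73)**2) = 62099/(-83*72 + 81**2) = 62099/(-5976 + 6561) = 62099/585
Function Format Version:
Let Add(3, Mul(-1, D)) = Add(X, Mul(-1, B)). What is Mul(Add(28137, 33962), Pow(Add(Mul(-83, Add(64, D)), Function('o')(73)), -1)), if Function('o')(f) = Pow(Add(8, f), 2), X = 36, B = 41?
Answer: Rational(62099, 585) ≈ 106.15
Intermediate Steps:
D = 8 (D = Add(3, Mul(-1, Add(36, Mul(-1, 41)))) = Add(3, Mul(-1, Add(36, -41))) = Add(3, Mul(-1, -5)) = Add(3, 5) = 8)
Mul(Add(28137, 33962), Pow(Add(Mul(-83, Add(64, D)), Function('o')(73)), -1)) = Mul(Add(28137, 33962), Pow(Add(Mul(-83, Add(64, 8)), Pow(Add(8, 73), 2)), -1)) = Mul(62099, Pow(Add(Mul(-83, 72), Pow(81, 2)), -1)) = Mul(62099, Pow(Add(-5976, 6561), -1)) = Mul(62099, Pow(585, -1)) = Mul(62099, Rational(1, 585)) = Rational(62099, 585)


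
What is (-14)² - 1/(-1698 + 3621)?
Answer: 376907/1923 ≈ 196.00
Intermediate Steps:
(-14)² - 1/(-1698 + 3621) = 196 - 1/1923 = 376907/1923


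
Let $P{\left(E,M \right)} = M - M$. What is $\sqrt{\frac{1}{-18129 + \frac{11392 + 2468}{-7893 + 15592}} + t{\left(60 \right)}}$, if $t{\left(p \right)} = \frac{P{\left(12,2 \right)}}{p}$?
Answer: $\frac{i \sqrt{1074482533389}}{139561311} \approx 0.0074274 i$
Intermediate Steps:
$P{\left(E,M \right)} = 0$
$t{\left(p \right)} = 0$ ($t{\left(p \right)} = \frac{0}{p} = 0$)
$\sqrt{\frac{1}{-18129 + \frac{11392 + 2468}{-7893 + 15592}} + t{\left(60 \right)}} = \sqrt{\frac{1}{-18129 + \frac{11392 + 2468}{-7893 + 15592}} + 0} = \sqrt{\frac{1}{-18129 + \frac{13860}{7699}} + 0} = \sqrt{\frac{1}{- \frac{139561311}{7699}} + 0} = \sqrt{- \frac{7699}{139561311} + 0} = \sqrt{- \frac{7699}{139561311}} = \frac{i \sqrt{1074482533389}}{139561311}$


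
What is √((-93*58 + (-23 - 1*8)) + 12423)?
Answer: √6998 ≈ 83.654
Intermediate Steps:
√((-93*58 + (-23 - 1*8)) + 12423) = √((-5394 + (-23 - 8)) + 12423) = √((-5394 - 31) + 12423) = √(-5425 + 12423) = √6998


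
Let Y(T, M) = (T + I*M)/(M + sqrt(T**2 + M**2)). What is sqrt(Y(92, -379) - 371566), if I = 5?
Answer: sqrt(140821711 - 371566*sqrt(152105))/sqrt(-379 + sqrt(152105)) ≈ 609.7*I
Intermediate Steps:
Y(T, M) = (T + 5*M)/(M + sqrt(M**2 + T**2)) (Y(T, M) = (T + 5*M)/(M + sqrt(T**2 + M**2)) = (T + 5*M)/(M + sqrt(M**2 + T**2)))
sqrt(Y(92, -379) - 371566) = sqrt((92 + 5*(-379))/(-379 + sqrt((-379)**2 + 92**2)) - 371566) = sqrt((92 - 1895)/(-379 + sqrt(143641 + 8464)) - 371566) = sqrt(-1803/(-379 + sqrt(152105)) - 371566) = sqrt(-371566 - 1803/(-379 + sqrt(152105)))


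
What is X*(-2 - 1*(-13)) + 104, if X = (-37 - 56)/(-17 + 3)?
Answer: 2479/14 ≈ 177.07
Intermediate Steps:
X = 93/14 (X = -93/(-14) = -93*(-1/14) = 93/14 ≈ 6.6429)
X*(-2 - 1*(-13)) + 104 = 93*(-2 - 1*(-13))/14 + 104 = 93*(-2 + 13)/14 + 104 = (93/14)*11 + 104 = 1023/14 + 104 = 2479/14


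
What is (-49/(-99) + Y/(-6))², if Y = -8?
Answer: 32761/9801 ≈ 3.3426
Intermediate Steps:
(-49/(-99) + Y/(-6))² = (-49/(-99) - 8/(-6))² = (-49*(-1/99) - 8*(-⅙))² = (49/99 + 4/3)² = (181/99)² = 32761/9801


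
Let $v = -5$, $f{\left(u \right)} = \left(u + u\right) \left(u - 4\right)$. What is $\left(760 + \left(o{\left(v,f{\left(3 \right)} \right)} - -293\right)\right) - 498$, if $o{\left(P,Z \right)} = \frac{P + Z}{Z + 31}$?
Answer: $\frac{13864}{25} \approx 554.56$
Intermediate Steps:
$f{\left(u \right)} = 2 u \left(-4 + u\right)$
$o{\left(P,Z \right)} = \frac{P + Z}{31 + Z}$
$\left(760 + \left(o{\left(v,f{\left(3 \right)} \right)} - -293\right)\right) - 498 = \left(760 + \left(\frac{-5 + 2 \cdot 3 \left(-4 + 3\right)}{31 + 2 \cdot 3 \left(-4 + 3\right)} - -293\right)\right) - 498 = \left(760 + \left(\frac{-5 + 2 \cdot 3 \left(-1\right)}{31 + 2 \cdot 3 \left(-1\right)} + 293\right)\right) - 498 = \left(760 + \left(\frac{-5 - 6}{31 - 6} + 293\right)\right) - 498 = \left(760 + \left(\frac{1}{25} \left(-11\right) + 293\right)\right) - 498 = \left(760 + \left(- \frac{11}{25} + 293\right)\right) - 498 = \left(760 + \frac{7314}{25}\right) - 498 = \frac{26314}{25} - 498 = \frac{13864}{25}$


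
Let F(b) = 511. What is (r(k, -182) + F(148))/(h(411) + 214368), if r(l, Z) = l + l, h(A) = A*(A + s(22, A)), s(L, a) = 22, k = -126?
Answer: 259/392331 ≈ 0.00066016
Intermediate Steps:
h(A) = A*(22 + A) (h(A) = A*(A + 22) = A*(22 + A))
r(l, Z) = 2*l
(r(k, -182) + F(148))/(h(411) + 214368) = (2*(-126) + 511)/(411*(22 + 411) + 214368) = (-252 + 511)/(411*433 + 214368) = 259/(177963 + 214368) = 259/392331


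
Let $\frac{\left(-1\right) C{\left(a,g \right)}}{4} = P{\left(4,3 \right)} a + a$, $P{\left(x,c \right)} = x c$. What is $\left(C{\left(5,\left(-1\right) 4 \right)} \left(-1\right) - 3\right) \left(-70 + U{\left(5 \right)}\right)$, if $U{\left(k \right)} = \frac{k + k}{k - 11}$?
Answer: $- \frac{55255}{3} \approx -18418.0$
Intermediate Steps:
$U{\left(k \right)} = \frac{2 k}{-11 + k}$
$P{\left(x,c \right)} = c x$
$C{\left(a,g \right)} = - 52 a$ ($C{\left(a,g \right)} = - 4 \left(3 \cdot 4 a + a\right) = - 4 \left(12 a + a\right) = - 4 \cdot 13 a = - 52 a$)
$\left(C{\left(5,\left(-1\right) 4 \right)} \left(-1\right) - 3\right) \left(-70 + U{\left(5 \right)}\right) = \left(\left(-52\right) 5 \left(-1\right) - 3\right) \left(-70 + 2 \cdot 5 \frac{1}{-11 + 5}\right) = \left(\left(-260\right) \left(-1\right) - 3\right) \left(-70 + 2 \cdot 5 \frac{1}{-6}\right) = \left(260 - 3\right) \left(-70 + 2 \cdot 5 \left(- \frac{1}{6}\right)\right) = 257 \left(-70 - \frac{5}{3}\right) = 257 \left(- \frac{215}{3}\right) = - \frac{55255}{3}$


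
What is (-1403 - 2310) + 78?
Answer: -3635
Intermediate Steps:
(-1403 - 2310) + 78 = -3713 + 78 = -3635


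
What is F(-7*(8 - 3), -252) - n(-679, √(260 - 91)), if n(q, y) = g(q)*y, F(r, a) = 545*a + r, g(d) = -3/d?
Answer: -93277664/679 ≈ -1.3738e+5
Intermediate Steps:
F(r, a) = r + 545*a
n(q, y) = -3*y/q (n(q, y) = (-3/q)*y = -3*y/q)
F(-7*(8 - 3), -252) - n(-679, √(260 - 91)) = (-7*(8 - 3) + 545*(-252)) - (-3)*√(260 - 91)/(-679) = (-7*5 - 137340) - (-3)*√169*(-1)/679 = (-35 - 137340) - (-3)*13*(-1)/679 = -137375 - 1*39/679 = -137375 - 39/679 = -93277664/679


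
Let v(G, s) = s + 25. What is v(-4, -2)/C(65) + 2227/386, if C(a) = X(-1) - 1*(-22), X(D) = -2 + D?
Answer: 51191/7334 ≈ 6.9800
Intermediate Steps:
C(a) = 19 (C(a) = (-2 - 1) - 1*(-22) = -3 + 22 = 19)
v(G, s) = 25 + s
v(-4, -2)/C(65) + 2227/386 = (25 - 2)/19 + 2227/386 = 23*(1/19) + 2227*(1/386) = 23/19 + 2227/386 = 51191/7334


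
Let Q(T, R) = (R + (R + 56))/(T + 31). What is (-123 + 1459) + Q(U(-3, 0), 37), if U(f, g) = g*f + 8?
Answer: 4018/3 ≈ 1339.3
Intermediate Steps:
U(f, g) = 8 + f*g (U(f, g) = f*g + 8 = 8 + f*g)
Q(T, R) = (56 + 2*R)/(31 + T) (Q(T, R) = (R + (56 + R))/(31 + T) = (56 + 2*R)/(31 + T))
(-123 + 1459) + Q(U(-3, 0), 37) = (-123 + 1459) + 2*(28 + 37)/(31 + (8 - 3*0)) = 1336 + 2*65/(31 + (8 + 0)) = 1336 + 2*65/(31 + 8) = 1336 + 2*65/39 = 1336 + 2*(1/39)*65 = 1336 + 10/3 = 4018/3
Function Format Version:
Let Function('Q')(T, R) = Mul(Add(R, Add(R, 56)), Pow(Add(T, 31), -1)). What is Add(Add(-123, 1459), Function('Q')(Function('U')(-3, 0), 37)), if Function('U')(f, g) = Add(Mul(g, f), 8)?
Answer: Rational(4018, 3) ≈ 1339.3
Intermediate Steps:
Function('U')(f, g) = Add(8, Mul(f, g)) (Function('U')(f, g) = Add(Mul(f, g), 8) = Add(8, Mul(f, g)))
Function('Q')(T, R) = Mul(Pow(Add(31, T), -1), Add(56, Mul(2, R))) (Function('Q')(T, R) = Mul(Add(R, Add(56, R)), Pow(Add(31, T), -1)) = Mul(Add(56, Mul(2, R)), Pow(Add(31, T), -1)) = Mul(Pow(Add(31, T), -1), Add(56, Mul(2, R))))
Add(Add(-123, 1459), Function('Q')(Function('U')(-3, 0), 37)) = Add(Add(-123, 1459), Mul(2, Pow(Add(31, Add(8, Mul(-3, 0))), -1), Add(28, 37))) = Add(1336, Mul(2, Pow(Add(31, Add(8, 0)), -1), 65)) = Add(1336, Mul(2, Pow(Add(31, 8), -1), 65)) = Add(1336, Mul(2, Pow(39, -1), 65)) = Add(1336, Mul(2, Rational(1, 39), 65)) = Add(1336, Rational(10, 3)) = Rational(4018, 3)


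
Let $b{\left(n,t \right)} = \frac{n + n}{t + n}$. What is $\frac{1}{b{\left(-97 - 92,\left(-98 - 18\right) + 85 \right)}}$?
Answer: $\frac{110}{189} \approx 0.58201$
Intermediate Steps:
$b{\left(n,t \right)} = \frac{2 n}{n + t}$
$\frac{1}{b{\left(-97 - 92,\left(-98 - 18\right) + 85 \right)}} = \frac{1}{2 \left(-97 - 92\right) \frac{1}{\left(-97 - 92\right) + \left(\left(-98 - 18\right) + 85\right)}} = \frac{1}{2 \left(-189\right) \frac{1}{-189 + \left(-116 + 85\right)}} = \frac{1}{2 \left(-189\right) \frac{1}{-189 - 31}} = \frac{1}{2 \left(-189\right) \frac{1}{-220}} = \frac{1}{2 \left(-189\right) \left(- \frac{1}{220}\right)} = \frac{1}{\frac{189}{110}} = \frac{110}{189}$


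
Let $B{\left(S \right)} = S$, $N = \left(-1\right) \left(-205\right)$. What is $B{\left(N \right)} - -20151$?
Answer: $20356$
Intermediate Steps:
$N = 205$
$B{\left(N \right)} - -20151 = 205 - -20151 = 205 + 20151 = 20356$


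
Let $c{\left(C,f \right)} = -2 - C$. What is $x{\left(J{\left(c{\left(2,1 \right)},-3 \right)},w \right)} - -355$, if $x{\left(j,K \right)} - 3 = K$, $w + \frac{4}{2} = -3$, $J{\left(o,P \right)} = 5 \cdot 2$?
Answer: $353$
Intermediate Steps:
$J{\left(o,P \right)} = 10$
$w = -5$ ($w = -2 - 3 = -5$)
$x{\left(j,K \right)} = 3 + K$
$x{\left(J{\left(c{\left(2,1 \right)},-3 \right)},w \right)} - -355 = \left(3 - 5\right) - -355 = -2 + 355 = 353$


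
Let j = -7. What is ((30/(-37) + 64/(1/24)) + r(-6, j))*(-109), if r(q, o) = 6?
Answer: -6215616/37 ≈ -1.6799e+5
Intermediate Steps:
((30/(-37) + 64/(1/24)) + r(-6, j))*(-109) = ((30/(-37) + 64/(1/24)) + 6)*(-109) = ((30*(-1/37) + 64/(1/24)) + 6)*(-109) = ((-30/37 + 64*24) + 6)*(-109) = ((-30/37 + 1536) + 6)*(-109) = (56802/37 + 6)*(-109) = (57024/37)*(-109) = -6215616/37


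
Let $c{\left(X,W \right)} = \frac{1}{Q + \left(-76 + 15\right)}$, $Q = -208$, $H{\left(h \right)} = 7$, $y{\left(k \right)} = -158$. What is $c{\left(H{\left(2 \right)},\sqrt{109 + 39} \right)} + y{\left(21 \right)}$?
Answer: $- \frac{42503}{269} \approx -158.0$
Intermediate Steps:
$c{\left(X,W \right)} = - \frac{1}{269}$ ($c{\left(X,W \right)} = \frac{1}{-208 + \left(-76 + 15\right)} = \frac{1}{-208 - 61} = \frac{1}{-269} = - \frac{1}{269}$)
$c{\left(H{\left(2 \right)},\sqrt{109 + 39} \right)} + y{\left(21 \right)} = - \frac{1}{269} - 158 = - \frac{42503}{269}$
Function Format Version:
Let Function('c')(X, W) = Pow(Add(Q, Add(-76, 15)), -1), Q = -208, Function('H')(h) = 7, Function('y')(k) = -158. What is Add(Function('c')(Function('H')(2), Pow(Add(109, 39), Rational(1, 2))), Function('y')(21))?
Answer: Rational(-42503, 269) ≈ -158.00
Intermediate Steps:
Function('c')(X, W) = Rational(-1, 269) (Function('c')(X, W) = Pow(Add(-208, Add(-76, 15)), -1) = Pow(Add(-208, -61), -1) = Pow(-269, -1) = Rational(-1, 269))
Add(Function('c')(Function('H')(2), Pow(Add(109, 39), Rational(1, 2))), Function('y')(21)) = Add(Rational(-1, 269), -158) = Rational(-42503, 269)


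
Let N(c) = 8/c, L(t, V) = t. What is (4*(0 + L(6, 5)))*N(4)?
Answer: 48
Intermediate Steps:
(4*(0 + L(6, 5)))*N(4) = (4*(0 + 6))*(8/4) = (4*6)*(8*(¼)) = 24*2 = 48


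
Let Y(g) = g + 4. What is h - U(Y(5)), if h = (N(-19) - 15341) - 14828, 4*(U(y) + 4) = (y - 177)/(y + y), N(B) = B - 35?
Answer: -90650/3 ≈ -30217.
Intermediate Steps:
Y(g) = 4 + g
N(B) = -35 + B
U(y) = -4 + (-177 + y)/(8*y) (U(y) = -4 + ((y - 177)/(y + y))/4 = -4 + ((-177 + y)/((2*y)))/4 = -4 + ((-177 + y)*(1/(2*y)))/4 = -4 + ((-177 + y)/(2*y))/4 = -4 + (-177 + y)/(8*y))
h = -30223 (h = ((-35 - 19) - 15341) - 14828 = (-54 - 15341) - 14828 = -15395 - 14828 = -30223)
h - U(Y(5)) = -30223 - (-177 - 31*(4 + 5))/(8*(4 + 5)) = -30223 - (-177 - 31*9)/(8*9) = -30223 - (-177 - 279)/(8*9) = -30223 - (-456)/(8*9) = -30223 - 1*(-19/3) = -30223 + 19/3 = -90650/3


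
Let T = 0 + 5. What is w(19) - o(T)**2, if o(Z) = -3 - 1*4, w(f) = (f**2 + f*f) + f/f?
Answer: 674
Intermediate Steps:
w(f) = 1 + 2*f**2 (w(f) = (f**2 + f**2) + 1 = 2*f**2 + 1 = 1 + 2*f**2)
T = 5
o(Z) = -7 (o(Z) = -3 - 4 = -7)
w(19) - o(T)**2 = (1 + 2*19**2) - 1*(-7)**2 = (1 + 2*361) - 1*49 = (1 + 722) - 49 = 723 - 49 = 674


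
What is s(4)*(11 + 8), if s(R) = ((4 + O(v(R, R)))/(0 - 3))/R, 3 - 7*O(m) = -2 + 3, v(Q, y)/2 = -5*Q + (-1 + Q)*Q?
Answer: -95/14 ≈ -6.7857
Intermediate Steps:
v(Q, y) = -10*Q + 2*Q*(-1 + Q) (v(Q, y) = 2*(-5*Q + (-1 + Q)*Q) = 2*(-5*Q + Q*(-1 + Q)) = -10*Q + 2*Q*(-1 + Q))
O(m) = 2/7 (O(m) = 3/7 - (-2 + 3)/7 = 3/7 - 1/7*1 = 3/7 - 1/7 = 2/7)
s(R) = -10/(7*R) (s(R) = ((4 + 2/7)/(0 - 3))/R = ((30/7)/(-3))/R = ((30/7)*(-1/3))/R = -10/(7*R))
s(4)*(11 + 8) = (-10/7/4)*(11 + 8) = -10/7*1/4*19 = -5/14*19 = -95/14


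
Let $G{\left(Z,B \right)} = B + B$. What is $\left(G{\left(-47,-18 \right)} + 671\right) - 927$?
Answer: $-292$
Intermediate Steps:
$G{\left(Z,B \right)} = 2 B$
$\left(G{\left(-47,-18 \right)} + 671\right) - 927 = \left(2 \left(-18\right) + 671\right) - 927 = \left(-36 + 671\right) - 927 = 635 - 927 = -292$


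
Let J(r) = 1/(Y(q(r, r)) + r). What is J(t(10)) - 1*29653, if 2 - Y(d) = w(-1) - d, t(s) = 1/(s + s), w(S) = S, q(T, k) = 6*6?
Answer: -23158973/781 ≈ -29653.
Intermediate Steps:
q(T, k) = 36
t(s) = 1/(2*s)
Y(d) = 3 + d (Y(d) = 2 - (-1 - d) = 2 + (1 + d) = 3 + d)
J(r) = 1/(39 + r) (J(r) = 1/((3 + 36) + r) = 1/(39 + r))
J(t(10)) - 1*29653 = 1/(39 + (½)/10) - 1*29653 = 1/(39 + (½)*(⅒)) - 29653 = 1/(39 + 1/20) - 29653 = 1/(781/20) - 29653 = 20/781 - 29653 = -23158973/781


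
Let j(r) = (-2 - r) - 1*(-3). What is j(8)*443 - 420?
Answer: -3521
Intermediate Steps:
j(r) = 1 - r (j(r) = (-2 - r) + 3 = 1 - r)
j(8)*443 - 420 = (1 - 1*8)*443 - 420 = (1 - 8)*443 - 420 = -7*443 - 420 = -3101 - 420 = -3521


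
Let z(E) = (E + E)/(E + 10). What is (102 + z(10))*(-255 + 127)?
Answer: -13184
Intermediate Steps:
z(E) = 2*E/(10 + E) (z(E) = (2*E)/(10 + E) = 2*E/(10 + E))
(102 + z(10))*(-255 + 127) = (102 + 2*10/(10 + 10))*(-255 + 127) = (102 + 2*10/20)*(-128) = (102 + 2*10*(1/20))*(-128) = (102 + 1)*(-128) = 103*(-128) = -13184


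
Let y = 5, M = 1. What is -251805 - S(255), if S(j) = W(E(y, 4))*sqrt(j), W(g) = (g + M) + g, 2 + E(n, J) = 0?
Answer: -251805 + 3*sqrt(255) ≈ -2.5176e+5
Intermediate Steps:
E(n, J) = -2 (E(n, J) = -2 + 0 = -2)
W(g) = 1 + 2*g (W(g) = (g + 1) + g = (1 + g) + g = 1 + 2*g)
S(j) = -3*sqrt(j) (S(j) = (1 + 2*(-2))*sqrt(j) = (1 - 4)*sqrt(j) = -3*sqrt(j))
-251805 - S(255) = -251805 - (-3)*sqrt(255) = -251805 + 3*sqrt(255)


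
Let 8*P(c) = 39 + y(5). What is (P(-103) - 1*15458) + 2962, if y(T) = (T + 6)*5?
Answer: -49937/4 ≈ -12484.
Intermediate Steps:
y(T) = 30 + 5*T (y(T) = (6 + T)*5 = 30 + 5*T)
P(c) = 47/4 (P(c) = (39 + (30 + 5*5))/8 = (39 + (30 + 25))/8 = (39 + 55)/8 = (1/8)*94 = 47/4)
(P(-103) - 1*15458) + 2962 = (47/4 - 1*15458) + 2962 = (47/4 - 15458) + 2962 = -61785/4 + 2962 = -49937/4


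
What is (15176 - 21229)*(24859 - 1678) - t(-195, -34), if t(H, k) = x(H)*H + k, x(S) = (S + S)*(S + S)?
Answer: -110655059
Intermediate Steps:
x(S) = 4*S**2 (x(S) = (2*S)*(2*S) = 4*S**2)
t(H, k) = k + 4*H**3 (t(H, k) = (4*H**2)*H + k = 4*H**3 + k = k + 4*H**3)
(15176 - 21229)*(24859 - 1678) - t(-195, -34) = (15176 - 21229)*(24859 - 1678) - (-34 + 4*(-195)**3) = -6053*23181 - (-34 + 4*(-7414875)) = -140314593 - (-34 - 29659500) = -140314593 - 1*(-29659534) = -140314593 + 29659534 = -110655059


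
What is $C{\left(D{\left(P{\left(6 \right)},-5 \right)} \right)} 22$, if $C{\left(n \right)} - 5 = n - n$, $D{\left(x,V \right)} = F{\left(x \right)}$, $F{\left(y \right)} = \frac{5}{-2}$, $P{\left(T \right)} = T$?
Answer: $110$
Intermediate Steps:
$F{\left(y \right)} = - \frac{5}{2}$ ($F{\left(y \right)} = 5 \left(- \frac{1}{2}\right) = - \frac{5}{2}$)
$D{\left(x,V \right)} = - \frac{5}{2}$
$C{\left(n \right)} = 5$ ($C{\left(n \right)} = 5 + \left(n - n\right) = 5 + 0 = 5$)
$C{\left(D{\left(P{\left(6 \right)},-5 \right)} \right)} 22 = 5 \cdot 22 = 110$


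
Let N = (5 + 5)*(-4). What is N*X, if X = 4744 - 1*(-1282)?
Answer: -241040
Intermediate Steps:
X = 6026 (X = 4744 + 1282 = 6026)
N = -40 (N = 10*(-4) = -40)
N*X = -40*6026 = -241040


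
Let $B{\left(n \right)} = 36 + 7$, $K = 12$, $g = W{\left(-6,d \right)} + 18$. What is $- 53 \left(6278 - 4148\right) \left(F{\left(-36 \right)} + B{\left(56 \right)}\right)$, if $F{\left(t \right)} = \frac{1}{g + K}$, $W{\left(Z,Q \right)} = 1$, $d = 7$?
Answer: $- \frac{150595260}{31} \approx -4.8579 \cdot 10^{6}$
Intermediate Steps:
$g = 19$ ($g = 1 + 18 = 19$)
$F{\left(t \right)} = \frac{1}{31}$ ($F{\left(t \right)} = \frac{1}{19 + 12} = \frac{1}{31}$)
$B{\left(n \right)} = 43$
$- 53 \left(6278 - 4148\right) \left(F{\left(-36 \right)} + B{\left(56 \right)}\right) = - 53 \left(6278 - 4148\right) \left(\frac{1}{31} + 43\right) = - 53 \cdot 2130 \cdot \frac{1334}{31} = \left(-53\right) \frac{2841420}{31} = - \frac{150595260}{31}$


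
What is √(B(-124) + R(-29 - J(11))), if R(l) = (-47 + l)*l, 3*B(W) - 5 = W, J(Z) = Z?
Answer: √30963/3 ≈ 58.654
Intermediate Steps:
B(W) = 5/3 + W/3
R(l) = l*(-47 + l)
√(B(-124) + R(-29 - J(11))) = √((5/3 + (⅓)*(-124)) + (-29 - 1*11)*(-47 + (-29 - 1*11))) = √((5/3 - 124/3) + (-29 - 11)*(-47 + (-29 - 11))) = √(-119/3 - 40*(-47 - 40)) = √(-119/3 - 40*(-87)) = √(-119/3 + 3480) = √(10321/3) = √30963/3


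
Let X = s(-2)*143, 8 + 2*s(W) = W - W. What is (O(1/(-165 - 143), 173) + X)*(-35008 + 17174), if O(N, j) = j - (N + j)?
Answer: 1570952475/154 ≈ 1.0201e+7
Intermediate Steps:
s(W) = -4 (s(W) = -4 + (W - W)/2 = -4 + (½)*0 = -4 + 0 = -4)
O(N, j) = -N (O(N, j) = j + (-N - j) = -N)
X = -572 (X = -4*143 = -572)
(O(1/(-165 - 143), 173) + X)*(-35008 + 17174) = (-1/(-165 - 143) - 572)*(-35008 + 17174) = (-1/(-308) - 572)*(-17834) = (-1*(-1/308) - 572)*(-17834) = (1/308 - 572)*(-17834) = -176175/308*(-17834) = 1570952475/154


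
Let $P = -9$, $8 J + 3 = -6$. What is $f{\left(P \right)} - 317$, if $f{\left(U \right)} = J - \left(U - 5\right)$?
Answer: $- \frac{2433}{8} \approx -304.13$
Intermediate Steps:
$J = - \frac{9}{8}$ ($J = - \frac{3}{8} + \frac{1}{8} \left(-6\right) = - \frac{3}{8} - \frac{3}{4} = - \frac{9}{8} \approx -1.125$)
$f{\left(U \right)} = \frac{31}{8} - U$ ($f{\left(U \right)} = - \frac{9}{8} - \left(U - 5\right) = - \frac{9}{8} - \left(-5 + U\right) = \frac{31}{8} - U$)
$f{\left(P \right)} - 317 = \left(\frac{31}{8} - -9\right) - 317 = \left(\frac{31}{8} + 9\right) - 317 = \frac{103}{8} - 317 = - \frac{2433}{8}$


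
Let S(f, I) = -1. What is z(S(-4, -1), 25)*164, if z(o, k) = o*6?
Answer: -984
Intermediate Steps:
z(o, k) = 6*o
z(S(-4, -1), 25)*164 = (6*(-1))*164 = -6*164 = -984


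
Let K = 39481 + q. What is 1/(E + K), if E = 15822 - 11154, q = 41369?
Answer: 1/85518 ≈ 1.1693e-5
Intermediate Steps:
K = 80850 (K = 39481 + 41369 = 80850)
E = 4668
1/(E + K) = 1/(4668 + 80850) = 1/85518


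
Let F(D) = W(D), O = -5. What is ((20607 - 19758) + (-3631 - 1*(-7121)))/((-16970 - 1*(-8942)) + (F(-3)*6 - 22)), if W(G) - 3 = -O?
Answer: -4339/8002 ≈ -0.54224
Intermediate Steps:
W(G) = 8 (W(G) = 3 - 1*(-5) = 3 + 5 = 8)
F(D) = 8
((20607 - 19758) + (-3631 - 1*(-7121)))/((-16970 - 1*(-8942)) + (F(-3)*6 - 22)) = ((20607 - 19758) + (-3631 - 1*(-7121)))/((-16970 - 1*(-8942)) + (8*6 - 22)) = (849 + (-3631 + 7121))/((-16970 + 8942) + (48 - 22)) = (849 + 3490)/(-8028 + 26) = 4339/(-8002) = 4339*(-1/8002) = -4339/8002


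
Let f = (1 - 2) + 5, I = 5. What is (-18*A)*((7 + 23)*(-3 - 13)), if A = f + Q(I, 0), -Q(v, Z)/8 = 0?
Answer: 34560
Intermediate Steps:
Q(v, Z) = 0 (Q(v, Z) = -8*0 = 0)
f = 4 (f = -1 + 5 = 4)
A = 4 (A = 4 + 0 = 4)
(-18*A)*((7 + 23)*(-3 - 13)) = (-18*4)*((7 + 23)*(-3 - 13)) = -2160*(-16) = -72*(-480) = 34560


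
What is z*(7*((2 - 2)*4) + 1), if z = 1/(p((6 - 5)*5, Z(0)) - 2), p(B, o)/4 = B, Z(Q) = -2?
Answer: 1/18 ≈ 0.055556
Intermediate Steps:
p(B, o) = 4*B
z = 1/18 (z = 1/(4*((6 - 5)*5) - 2) = 1/(4*(1*5) - 2) = 1/(4*5 - 2) = 1/(20 - 2) = 1/18 ≈ 0.055556)
z*(7*((2 - 2)*4) + 1) = (7*((2 - 2)*4) + 1)/18 = (7*(0*4) + 1)/18 = (7*0 + 1)/18 = (0 + 1)/18 = (1/18)*1 = 1/18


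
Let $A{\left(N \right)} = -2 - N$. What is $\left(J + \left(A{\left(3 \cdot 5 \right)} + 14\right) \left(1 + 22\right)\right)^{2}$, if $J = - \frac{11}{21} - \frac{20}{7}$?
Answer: $\frac{2310400}{441} \approx 5239.0$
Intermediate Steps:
$J = - \frac{71}{21}$ ($J = \left(-11\right) \frac{1}{21} - \frac{20}{7} = - \frac{11}{21} - \frac{20}{7} = - \frac{71}{21} \approx -3.381$)
$\left(J + \left(A{\left(3 \cdot 5 \right)} + 14\right) \left(1 + 22\right)\right)^{2} = \left(- \frac{71}{21} + \left(\left(-2 - 3 \cdot 5\right) + 14\right) \left(1 + 22\right)\right)^{2} = \left(- \frac{71}{21} + \left(\left(-2 - 15\right) + 14\right) 23\right)^{2} = \left(- \frac{71}{21} + \left(-17 + 14\right) 23\right)^{2} = \left(- \frac{71}{21} - 69\right)^{2} = \left(- \frac{1520}{21}\right)^{2} = \frac{2310400}{441}$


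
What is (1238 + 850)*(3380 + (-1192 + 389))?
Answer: 5380776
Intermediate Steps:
(1238 + 850)*(3380 + (-1192 + 389)) = 2088*(3380 - 803) = 2088*2577 = 5380776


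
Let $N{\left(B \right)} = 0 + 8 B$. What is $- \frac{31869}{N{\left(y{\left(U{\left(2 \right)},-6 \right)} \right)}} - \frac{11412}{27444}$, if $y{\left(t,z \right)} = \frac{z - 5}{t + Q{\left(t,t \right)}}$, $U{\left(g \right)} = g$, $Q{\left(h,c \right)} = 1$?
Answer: $\frac{218569521}{201256} \approx 1086.0$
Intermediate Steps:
$y{\left(t,z \right)} = \frac{-5 + z}{1 + t}$ ($y{\left(t,z \right)} = \frac{z - 5}{t + 1} = \frac{-5 + z}{1 + t}$)
$N{\left(B \right)} = 8 B$
$- \frac{31869}{N{\left(y{\left(U{\left(2 \right)},-6 \right)} \right)}} - \frac{11412}{27444} = - \frac{31869}{8 \frac{-5 - 6}{1 + 2}} - \frac{11412}{27444} = - \frac{31869}{8 \cdot \frac{1}{3} \left(-11\right)} - \frac{951}{2287} = - \frac{31869}{8 \left(- \frac{11}{3}\right)} - \frac{951}{2287} = - \frac{31869}{- \frac{88}{3}} - \frac{951}{2287} = \left(-31869\right) \left(- \frac{3}{88}\right) - \frac{951}{2287} = \frac{95607}{88} - \frac{951}{2287} = \frac{218569521}{201256}$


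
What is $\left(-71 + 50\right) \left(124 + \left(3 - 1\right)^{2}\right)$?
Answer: $-2688$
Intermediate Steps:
$\left(-71 + 50\right) \left(124 + \left(3 - 1\right)^{2}\right) = - 21 \left(124 + 2^{2}\right) = - 21 \left(124 + 4\right) = \left(-21\right) 128 = -2688$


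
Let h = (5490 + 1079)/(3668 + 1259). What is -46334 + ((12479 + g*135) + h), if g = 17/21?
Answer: -1163809957/34489 ≈ -33744.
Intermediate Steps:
h = 6569/4927 ≈ 1.3333
g = 17/21 (g = 17*(1/21) = 17/21 ≈ 0.80952)
-46334 + ((12479 + g*135) + h) = -46334 + ((12479 + (17/21)*135) + 6569/4927) = -46334 + ((12479 + 765/7) + 6569/4927) = -46334 + (88118/7 + 6569/4927) = -46334 + 434203369/34489 = -1163809957/34489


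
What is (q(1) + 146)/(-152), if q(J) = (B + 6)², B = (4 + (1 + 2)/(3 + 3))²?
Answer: -13361/2432 ≈ -5.4938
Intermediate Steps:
B = 81/4 (B = (4 + 3/6)² = (4 + 3*(⅙))² = (4 + ½)² = (9/2)² = 81/4 ≈ 20.250)
q(J) = 11025/16 (q(J) = (81/4 + 6)² = (105/4)² = 11025/16)
(q(1) + 146)/(-152) = (11025/16 + 146)/(-152) = -1/152*13361/16 = -13361/2432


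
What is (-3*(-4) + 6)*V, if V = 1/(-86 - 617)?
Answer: -18/703 ≈ -0.025605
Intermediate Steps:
V = -1/703 (V = 1/(-703) = -1/703 ≈ -0.0014225)
(-3*(-4) + 6)*V = (-3*(-4) + 6)*(-1/703) = (12 + 6)*(-1/703) = 18*(-1/703) = -18/703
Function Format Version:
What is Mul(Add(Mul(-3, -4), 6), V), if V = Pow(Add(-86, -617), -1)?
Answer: Rational(-18, 703) ≈ -0.025605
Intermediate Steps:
V = Rational(-1, 703) (V = Pow(-703, -1) = Rational(-1, 703) ≈ -0.0014225)
Mul(Add(Mul(-3, -4), 6), V) = Mul(Add(Mul(-3, -4), 6), Rational(-1, 703)) = Mul(Add(12, 6), Rational(-1, 703)) = Mul(18, Rational(-1, 703)) = Rational(-18, 703)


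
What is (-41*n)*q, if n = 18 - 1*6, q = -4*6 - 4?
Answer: 13776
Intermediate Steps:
q = -28 (q = -24 - 4 = -28)
n = 12 (n = 18 - 6 = 12)
(-41*n)*q = -41*12*(-28) = -492*(-28) = 13776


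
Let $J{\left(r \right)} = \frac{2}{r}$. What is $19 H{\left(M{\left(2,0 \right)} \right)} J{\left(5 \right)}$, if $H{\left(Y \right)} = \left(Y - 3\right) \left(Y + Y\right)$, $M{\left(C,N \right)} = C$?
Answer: $- \frac{152}{5} \approx -30.4$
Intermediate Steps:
$H{\left(Y \right)} = 2 Y \left(-3 + Y\right)$ ($H{\left(Y \right)} = \left(-3 + Y\right) 2 Y = 2 Y \left(-3 + Y\right)$)
$19 H{\left(M{\left(2,0 \right)} \right)} J{\left(5 \right)} = 19 \cdot 2 \cdot 2 \left(-3 + 2\right) \frac{2}{5} = 19 \cdot 2 \cdot 2 \left(-1\right) 2 \cdot \frac{1}{5} = 19 \left(-4\right) \frac{2}{5} = \left(-76\right) \frac{2}{5} = - \frac{152}{5}$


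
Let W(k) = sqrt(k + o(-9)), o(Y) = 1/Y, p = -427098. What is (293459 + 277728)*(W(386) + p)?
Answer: -243952825326 + 571187*sqrt(3473)/3 ≈ -2.4394e+11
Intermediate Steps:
W(k) = sqrt(-1/9 + k) (W(k) = sqrt(k + 1/(-9)) = sqrt(k - 1/9) = sqrt(-1/9 + k))
(293459 + 277728)*(W(386) + p) = (293459 + 277728)*(sqrt(-1 + 9*386)/3 - 427098) = 571187*(sqrt(-1 + 3474)/3 - 427098) = 571187*(sqrt(3473)/3 - 427098) = 571187*(-427098 + sqrt(3473)/3) = -243952825326 + 571187*sqrt(3473)/3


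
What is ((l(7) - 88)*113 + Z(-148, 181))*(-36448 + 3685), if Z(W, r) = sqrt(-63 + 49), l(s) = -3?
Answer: 336901929 - 32763*I*sqrt(14) ≈ 3.369e+8 - 1.2259e+5*I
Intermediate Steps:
Z(W, r) = I*sqrt(14) (Z(W, r) = sqrt(-14) = I*sqrt(14))
((l(7) - 88)*113 + Z(-148, 181))*(-36448 + 3685) = ((-3 - 88)*113 + I*sqrt(14))*(-36448 + 3685) = (-91*113 + I*sqrt(14))*(-32763) = (-10283 + I*sqrt(14))*(-32763) = 336901929 - 32763*I*sqrt(14)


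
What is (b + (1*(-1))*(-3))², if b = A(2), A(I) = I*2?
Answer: 49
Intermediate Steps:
A(I) = 2*I
b = 4 (b = 2*2 = 4)
(b + (1*(-1))*(-3))² = (4 + (1*(-1))*(-3))² = (4 - 1*(-3))² = (4 + 3)² = 7² = 49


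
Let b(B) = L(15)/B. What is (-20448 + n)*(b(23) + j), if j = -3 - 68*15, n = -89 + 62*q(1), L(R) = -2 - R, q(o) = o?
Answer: 482104350/23 ≈ 2.0961e+7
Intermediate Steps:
b(B) = -17/B (b(B) = (-2 - 1*15)/B = (-2 - 15)/B = -17/B)
n = -27 (n = -89 + 62*1 = -89 + 62 = -27)
j = -1023 (j = -3 - 1020 = -1023)
(-20448 + n)*(b(23) + j) = (-20448 - 27)*(-17/23 - 1023) = -20475*(-17*1/23 - 1023) = -20475*(-17/23 - 1023) = -20475*(-23546/23) = 482104350/23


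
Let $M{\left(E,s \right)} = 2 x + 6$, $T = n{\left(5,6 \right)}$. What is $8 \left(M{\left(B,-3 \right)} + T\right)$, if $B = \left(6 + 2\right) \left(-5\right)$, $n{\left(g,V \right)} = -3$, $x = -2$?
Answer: $-8$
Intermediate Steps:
$T = -3$
$B = -40$ ($B = 8 \left(-5\right) = -40$)
$M{\left(E,s \right)} = 2$ ($M{\left(E,s \right)} = 2 \left(-2\right) + 6 = -4 + 6 = 2$)
$8 \left(M{\left(B,-3 \right)} + T\right) = 8 \left(2 - 3\right) = 8 \left(-1\right) = -8$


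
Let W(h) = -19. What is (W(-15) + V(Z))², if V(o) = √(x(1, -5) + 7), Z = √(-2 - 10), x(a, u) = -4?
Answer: (19 - √3)² ≈ 298.18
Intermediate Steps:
Z = 2*I*√3 (Z = √(-12) = 2*I*√3 ≈ 3.4641*I)
V(o) = √3 (V(o) = √(-4 + 7) = √3)
(W(-15) + V(Z))² = (-19 + √3)²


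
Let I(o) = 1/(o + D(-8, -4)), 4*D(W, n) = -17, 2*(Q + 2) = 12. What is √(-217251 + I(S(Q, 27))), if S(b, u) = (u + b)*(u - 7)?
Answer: I*√1317924721767/2463 ≈ 466.1*I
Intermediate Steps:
Q = 4 (Q = -2 + (½)*12 = -2 + 6 = 4)
D(W, n) = -17/4 (D(W, n) = (¼)*(-17) = -17/4)
S(b, u) = (-7 + u)*(b + u) (S(b, u) = (b + u)*(-7 + u) = (-7 + u)*(b + u))
I(o) = 1/(-17/4 + o) (I(o) = 1/(o - 17/4) = 1/(-17/4 + o))
√(-217251 + I(S(Q, 27))) = √(-217251 + 4/(-17 + 4*(27² - 7*4 - 7*27 + 4*27))) = √(-217251 + 4/(-17 + 4*(729 - 28 - 189 + 108))) = √(-217251 + 4/(-17 + 4*620)) = √(-217251 + 4/(-17 + 2480)) = √(-217251 + 4/2463) = √(-535089209/2463) = I*√1317924721767/2463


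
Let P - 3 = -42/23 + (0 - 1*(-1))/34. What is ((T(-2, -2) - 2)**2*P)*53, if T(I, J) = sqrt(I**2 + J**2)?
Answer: 299238/391 - 199492*sqrt(2)/391 ≈ 43.769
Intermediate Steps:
P = 941/782 (P = 3 + (-42/23 + (0 - 1*(-1))/34) = 3 + (-42*1/23 + (0 + 1)*(1/34)) = 3 + (-42/23 + 1*(1/34)) = 3 + (-42/23 + 1/34) = 3 - 1405/782 = 941/782 ≈ 1.2033)
((T(-2, -2) - 2)**2*P)*53 = ((sqrt((-2)**2 + (-2)**2) - 2)**2*(941/782))*53 = ((sqrt(4 + 4) - 2)**2*(941/782))*53 = ((sqrt(8) - 2)**2*(941/782))*53 = ((2*sqrt(2) - 2)**2*(941/782))*53 = ((-2 + 2*sqrt(2))**2*(941/782))*53 = (941*(-2 + 2*sqrt(2))**2/782)*53 = 49873*(-2 + 2*sqrt(2))**2/782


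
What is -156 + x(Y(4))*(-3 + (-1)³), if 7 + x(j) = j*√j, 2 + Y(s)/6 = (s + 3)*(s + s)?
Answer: -23456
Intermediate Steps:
Y(s) = -12 + 12*s*(3 + s) (Y(s) = -12 + 6*((s + 3)*(s + s)) = -12 + 6*((3 + s)*(2*s)) = -12 + 6*(2*s*(3 + s)) = -12 + 12*s*(3 + s))
x(j) = -7 + j^(3/2) (x(j) = -7 + j*√j = -7 + j^(3/2))
-156 + x(Y(4))*(-3 + (-1)³) = -156 + (-7 + (-12 + 12*4² + 36*4)^(3/2))*(-3 + (-1)³) = -156 + (-7 + (-12 + 12*16 + 144)^(3/2))*(-3 - 1) = -156 + (-7 + (-12 + 192 + 144)^(3/2))*(-4) = -156 + (-7 + 324^(3/2))*(-4) = -156 + (-7 + 5832)*(-4) = -156 + 5825*(-4) = -156 - 23300 = -23456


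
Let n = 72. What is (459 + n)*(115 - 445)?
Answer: -175230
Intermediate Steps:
(459 + n)*(115 - 445) = (459 + 72)*(115 - 445) = 531*(-330) = -175230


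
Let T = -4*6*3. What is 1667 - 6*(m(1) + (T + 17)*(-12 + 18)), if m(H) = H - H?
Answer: 3647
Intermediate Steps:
T = -72 (T = -24*3 = -72)
m(H) = 0
1667 - 6*(m(1) + (T + 17)*(-12 + 18)) = 1667 - 6*(0 + (-72 + 17)*(-12 + 18)) = 1667 - 6*(0 - 55*6) = 1667 - 6*(0 - 330) = 1667 - 6*(-330) = 1667 + 1980 = 3647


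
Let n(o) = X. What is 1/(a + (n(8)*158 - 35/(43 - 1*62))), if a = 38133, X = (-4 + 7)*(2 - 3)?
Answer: 19/715556 ≈ 2.6553e-5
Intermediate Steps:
X = -3 (X = 3*(-1) = -3)
n(o) = -3
1/(a + (n(8)*158 - 35/(43 - 1*62))) = 1/(38133 + (-3*158 - 35/(43 - 1*62))) = 1/(38133 + (-474 - 35/(43 - 62))) = 1/(38133 + (-474 - 35/(-19))) = 1/(38133 + (-474 - 35*(-1/19))) = 1/(38133 + (-474 + 35/19)) = 1/(38133 - 8971/19) = 1/(715556/19) = 19/715556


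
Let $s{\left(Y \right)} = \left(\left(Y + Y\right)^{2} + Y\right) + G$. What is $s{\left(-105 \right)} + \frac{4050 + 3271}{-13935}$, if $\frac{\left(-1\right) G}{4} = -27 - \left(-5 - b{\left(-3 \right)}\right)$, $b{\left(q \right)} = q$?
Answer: $\frac{614456504}{13935} \approx 44095.0$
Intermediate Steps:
$G = 100$ ($G = - 4 \left(-27 - \left(-5 - -3\right)\right) = - 4 \left(-27 - \left(-5 + 3\right)\right) = - 4 \left(-27 - -2\right) = - 4 \left(-27 + 2\right) = \left(-4\right) \left(-25\right) = 100$)
$s{\left(Y \right)} = 100 + Y + 4 Y^{2}$ ($s{\left(Y \right)} = \left(\left(Y + Y\right)^{2} + Y\right) + 100 = \left(\left(2 Y\right)^{2} + Y\right) + 100 = \left(4 Y^{2} + Y\right) + 100 = \left(Y + 4 Y^{2}\right) + 100 = 100 + Y + 4 Y^{2}$)
$s{\left(-105 \right)} + \frac{4050 + 3271}{-13935} = \left(100 - 105 + 4 \left(-105\right)^{2}\right) + \frac{4050 + 3271}{-13935} = \left(100 - 105 + 4 \cdot 11025\right) + 7321 \left(- \frac{1}{13935}\right) = \left(100 - 105 + 44100\right) - \frac{7321}{13935} = 44095 - \frac{7321}{13935} = \frac{614456504}{13935}$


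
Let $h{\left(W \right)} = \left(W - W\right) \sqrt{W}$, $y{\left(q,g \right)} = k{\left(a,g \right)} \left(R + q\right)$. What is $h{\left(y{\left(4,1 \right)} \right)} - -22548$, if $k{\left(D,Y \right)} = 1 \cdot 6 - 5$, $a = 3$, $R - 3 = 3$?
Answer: $22548$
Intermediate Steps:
$R = 6$ ($R = 3 + 3 = 6$)
$k{\left(D,Y \right)} = 1$ ($k{\left(D,Y \right)} = 6 - 5 = 1$)
$y{\left(q,g \right)} = 6 + q$ ($y{\left(q,g \right)} = 1 \left(6 + q\right) = 6 + q$)
$h{\left(W \right)} = 0$ ($h{\left(W \right)} = 0 \sqrt{W} = 0$)
$h{\left(y{\left(4,1 \right)} \right)} - -22548 = 0 - -22548 = 0 + 22548 = 22548$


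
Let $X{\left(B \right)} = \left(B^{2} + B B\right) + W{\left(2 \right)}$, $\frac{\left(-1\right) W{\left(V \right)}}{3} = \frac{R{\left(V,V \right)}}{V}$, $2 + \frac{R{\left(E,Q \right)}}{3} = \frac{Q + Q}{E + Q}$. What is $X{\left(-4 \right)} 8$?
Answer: $292$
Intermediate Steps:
$R{\left(E,Q \right)} = -6 + \frac{6 Q}{E + Q}$ ($R{\left(E,Q \right)} = -6 + 3 \frac{Q + Q}{E + Q} = -6 + 3 \frac{2 Q}{E + Q} = -6 + \frac{6 Q}{E + Q}$)
$W{\left(V \right)} = \frac{9}{V}$ ($W{\left(V \right)} = - 3 \frac{\left(-6\right) V \frac{1}{V + V}}{V} = - 3 \frac{\left(-6\right) V \frac{1}{2 V}}{V} = - 3 \left(- \frac{3}{V}\right) = \frac{9}{V}$)
$X{\left(B \right)} = \frac{9}{2} + 2 B^{2}$ ($X{\left(B \right)} = \left(B^{2} + B B\right) + \frac{9}{2} = \left(B^{2} + B^{2}\right) + 9 \cdot \frac{1}{2} = 2 B^{2} + \frac{9}{2} = \frac{9}{2} + 2 B^{2}$)
$X{\left(-4 \right)} 8 = \left(\frac{9}{2} + 2 \left(-4\right)^{2}\right) 8 = \left(\frac{9}{2} + 2 \cdot 16\right) 8 = \left(\frac{9}{2} + 32\right) 8 = \frac{73}{2} \cdot 8 = 292$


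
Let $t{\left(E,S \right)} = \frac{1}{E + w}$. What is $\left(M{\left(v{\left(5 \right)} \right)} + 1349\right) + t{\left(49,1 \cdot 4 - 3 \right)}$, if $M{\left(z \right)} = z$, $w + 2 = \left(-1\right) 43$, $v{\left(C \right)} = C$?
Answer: $\frac{5417}{4} \approx 1354.3$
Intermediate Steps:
$w = -45$ ($w = -2 - 43 = -45$)
$t{\left(E,S \right)} = \frac{1}{-45 + E}$ ($t{\left(E,S \right)} = \frac{1}{E - 45} = \frac{1}{-45 + E}$)
$\left(M{\left(v{\left(5 \right)} \right)} + 1349\right) + t{\left(49,1 \cdot 4 - 3 \right)} = \left(5 + 1349\right) + \frac{1}{-45 + 49} = 1354 + \frac{1}{4} = \frac{5417}{4}$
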